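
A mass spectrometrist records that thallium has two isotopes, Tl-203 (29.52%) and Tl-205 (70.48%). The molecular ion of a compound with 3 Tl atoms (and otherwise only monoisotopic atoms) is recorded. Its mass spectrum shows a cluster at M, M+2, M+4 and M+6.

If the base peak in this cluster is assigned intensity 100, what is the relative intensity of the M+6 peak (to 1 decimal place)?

Binomial terms of (0.2952 + 0.7048)^3: M 0.0257, M+2 0.1843, M+4 0.4399, M+6 0.3501 → M+4 is the base peak.
P(M+4) = C(3,2) × 0.2952^1 × 0.7048^2 = 3 × 0.2952 × 0.49674304 = 0.439916 (base)
P(M+6) = C(3,3) × 0.2952^0 × 0.7048^3 = 1 × 1.0000 × 0.35010449 = 0.350104
Relative intensity = 0.350104 / 0.439916 × 100 = 79.6

79.6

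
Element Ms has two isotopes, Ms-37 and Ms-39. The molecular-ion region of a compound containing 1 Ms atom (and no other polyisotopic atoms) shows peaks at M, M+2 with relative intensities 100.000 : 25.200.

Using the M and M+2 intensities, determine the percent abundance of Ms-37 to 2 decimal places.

79.87%

Write p for the Ms-37 fraction. I(M+2)/I(M) = [C(1,1)·p^0·(1−p)] / p^1 = 1·(1−p)/p = 25.200/100.000 = 0.2520
(1−p)/p = 0.2520/1 = 0.2520  ⇒  p = 1/(1 + 0.2520) = 0.7987
Ms-37: 79.87%, Ms-39: 20.13%.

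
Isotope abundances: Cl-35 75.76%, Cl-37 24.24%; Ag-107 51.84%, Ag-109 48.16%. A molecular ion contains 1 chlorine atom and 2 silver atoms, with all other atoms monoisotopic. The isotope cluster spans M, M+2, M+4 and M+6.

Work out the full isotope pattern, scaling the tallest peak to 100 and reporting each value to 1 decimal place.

45.9 : 100.0 : 66.9 : 12.7

Chlorine pattern (n=1): 0.7576 : 0.2424
Silver pattern (n=2): 0.26873856 : 0.49932288 : 0.23193856
Convolve the two distributions (both contribute in 2-u steps):
  M: 0.7576×0.26873856 = 0.203596
  M+2: 0.7576×0.49932288 + 0.2424×0.26873856 = 0.443429
  M+4: 0.7576×0.23193856 + 0.2424×0.49932288 = 0.296753
  M+6: 0.2424×0.23193856 = 0.056222
Scale to base peak (0.443429) = 100: 45.9 : 100.0 : 66.9 : 12.7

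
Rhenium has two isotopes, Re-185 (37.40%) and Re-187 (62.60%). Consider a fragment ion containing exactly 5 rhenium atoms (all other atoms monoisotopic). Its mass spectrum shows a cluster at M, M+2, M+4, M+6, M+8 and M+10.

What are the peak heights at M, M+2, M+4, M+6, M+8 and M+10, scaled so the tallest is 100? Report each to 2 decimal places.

The 5 Re atoms are independent, so intensities follow the terms of (0.3740 + 0.6260)^5.
P(M) = 0.3740^5 = 0.007317
P(M+2) = 5 × 0.3740^4 × 0.6260^1 = 0.061239
P(M+4) = 10 × 0.3740^3 × 0.6260^2 = 0.205005
P(M+6) = 10 × 0.3740^2 × 0.6260^3 = 0.343136
P(M+8) = 5 × 0.3740^1 × 0.6260^4 = 0.287170
P(M+10) = 0.6260^5 = 0.096133
The M+6 peak is largest (0.343136); scaling to 100 gives 2.13 : 17.85 : 59.74 : 100.00 : 83.69 : 28.02.

2.13 : 17.85 : 59.74 : 100.00 : 83.69 : 28.02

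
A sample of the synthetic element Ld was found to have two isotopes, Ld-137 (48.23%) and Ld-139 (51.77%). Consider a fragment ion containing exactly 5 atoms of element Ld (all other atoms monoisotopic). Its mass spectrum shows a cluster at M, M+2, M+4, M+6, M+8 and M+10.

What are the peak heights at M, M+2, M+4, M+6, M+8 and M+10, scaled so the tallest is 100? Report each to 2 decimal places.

Expanding (0.4823 + 0.5177)^5:
P(M) = 0.4823^5 = 0.026097
P(M+2) = 5 × 0.4823^4 × 0.5177^1 = 0.140061
P(M+4) = 10 × 0.4823^3 × 0.5177^2 = 0.300682
P(M+6) = 10 × 0.4823^2 × 0.5177^3 = 0.322752
P(M+8) = 5 × 0.4823^1 × 0.5177^4 = 0.173221
P(M+10) = 0.5177^5 = 0.037187
The M+6 peak is largest (0.322752); scaling to 100 gives 8.09 : 43.40 : 93.16 : 100.00 : 53.67 : 11.52.

8.09 : 43.40 : 93.16 : 100.00 : 53.67 : 11.52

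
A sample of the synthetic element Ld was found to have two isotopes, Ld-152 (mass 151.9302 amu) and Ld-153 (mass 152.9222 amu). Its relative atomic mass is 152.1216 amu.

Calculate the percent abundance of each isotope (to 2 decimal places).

With x = fraction of Ld-152 (so Ld-153 is 1 − x):
151.9302·x + 152.9222·(1 − x) = 152.1216
(151.9302 − 152.9222)·x = 152.1216 − 152.9222
x = -0.8006 / -0.9920 = 0.80706 → 80.71% Ld-152, 19.29% Ld-153.

Ld-152: 80.71%, Ld-153: 19.29%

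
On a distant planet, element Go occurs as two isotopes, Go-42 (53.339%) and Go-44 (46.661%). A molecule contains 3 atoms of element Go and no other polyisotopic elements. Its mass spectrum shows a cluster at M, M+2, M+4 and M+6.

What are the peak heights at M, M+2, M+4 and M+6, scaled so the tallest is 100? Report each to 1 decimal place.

The 3 Go atoms are independent, so intensities follow the terms of (0.53339 + 0.46661)^3.
P(M) = 0.53339^3 = 0.151752
P(M+2) = 3 × 0.53339^2 × 0.46661^1 = 0.398258
P(M+4) = 3 × 0.53339^1 × 0.46661^2 = 0.348397
P(M+6) = 0.46661^3 = 0.101593
The M+2 peak is largest (0.398258); scaling to 100 gives 38.1 : 100.0 : 87.5 : 25.5.

38.1 : 100.0 : 87.5 : 25.5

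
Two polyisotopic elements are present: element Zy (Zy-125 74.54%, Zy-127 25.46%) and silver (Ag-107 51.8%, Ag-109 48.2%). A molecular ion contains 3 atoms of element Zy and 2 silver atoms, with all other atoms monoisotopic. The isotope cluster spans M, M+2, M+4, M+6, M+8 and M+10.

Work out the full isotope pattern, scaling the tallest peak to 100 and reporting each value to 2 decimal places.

32.02 : 92.41 : 100.00 : 50.54 : 12.08 : 1.10

Element Zy pattern (n=3): 0.41416001 : 0.42438344 : 0.14495308 : 0.01650347
Silver pattern (n=2): 0.268324 : 0.499352 : 0.232324
Convolve the two distributions (both contribute in 2-u steps):
  M: 0.41416001×0.268324 = 0.111129
  M+2: 0.41416001×0.499352 + 0.42438344×0.268324 = 0.320684
  M+4: 0.41416001×0.232324 + 0.42438344×0.499352 + 0.14495308×0.268324 = 0.347030
  M+6: 0.42438344×0.232324 + 0.14495308×0.499352 + 0.01650347×0.268324 = 0.175405
  M+8: 0.14495308×0.232324 + 0.01650347×0.499352 = 0.041917
  M+10: 0.01650347×0.232324 = 0.003834
Scale to base peak (0.347030) = 100: 32.02 : 92.41 : 100.00 : 50.54 : 12.08 : 1.10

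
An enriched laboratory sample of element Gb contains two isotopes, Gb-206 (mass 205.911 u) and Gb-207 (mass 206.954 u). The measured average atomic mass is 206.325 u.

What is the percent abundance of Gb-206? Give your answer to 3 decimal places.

60.307%

With x = fraction of Gb-206 (so Gb-207 is 1 − x):
205.911·x + 206.954·(1 − x) = 206.325
(205.911 − 206.954)·x = 206.325 − 206.954
x = -0.629 / -1.043 = 0.60307 → 60.307% Gb-206, 39.693% Gb-207.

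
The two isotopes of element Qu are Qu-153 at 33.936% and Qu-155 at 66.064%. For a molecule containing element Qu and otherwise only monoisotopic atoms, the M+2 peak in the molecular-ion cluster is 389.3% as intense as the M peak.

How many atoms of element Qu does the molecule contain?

2

With n Qu atoms, P(M+2)/P(M) = C(n,1)·p^(n−1)q / p^n = n·q/p = n · 0.66064/0.33936.
n = 3.893 × 0.33936/0.66064 = 2.00 ≈ 2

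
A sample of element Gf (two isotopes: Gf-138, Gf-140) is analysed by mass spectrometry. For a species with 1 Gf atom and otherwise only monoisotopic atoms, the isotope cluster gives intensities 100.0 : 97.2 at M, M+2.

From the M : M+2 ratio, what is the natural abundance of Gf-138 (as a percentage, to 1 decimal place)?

Write p for the Gf-138 fraction. I(M+2)/I(M) = [C(1,1)·p^0·(1−p)] / p^1 = 1·(1−p)/p = 97.2/100.0 = 0.9720
(1−p)/p = 0.9720/1 = 0.9720  ⇒  p = 1/(1 + 0.9720) = 0.5071
Gf-138: 50.7%, Gf-140: 49.3%.

50.7%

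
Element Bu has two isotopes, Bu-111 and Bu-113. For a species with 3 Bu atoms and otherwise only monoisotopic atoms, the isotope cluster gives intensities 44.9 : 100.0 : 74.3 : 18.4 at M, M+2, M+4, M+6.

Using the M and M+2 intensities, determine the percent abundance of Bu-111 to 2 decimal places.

If p is the fraction of Bu that is Bu-111, then I(M+2)/I(M) = [C(3,1)·p^2·(1−p)] / p^3 = 3·(1−p)/p = 100.0/44.9 = 2.2272
(1−p)/p = 2.2272/3 = 0.7424  ⇒  p = 1/(1 + 0.7424) = 0.5739
Bu-111: 57.39%, Bu-113: 42.61%.

57.39%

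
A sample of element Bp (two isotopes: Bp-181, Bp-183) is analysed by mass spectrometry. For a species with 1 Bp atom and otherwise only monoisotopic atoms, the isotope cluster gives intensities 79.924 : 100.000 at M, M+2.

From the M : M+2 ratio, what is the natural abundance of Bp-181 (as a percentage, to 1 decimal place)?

Let p = fractional abundance of Bp-181. I(M+2)/I(M) = [C(1,1)·p^0·(1−p)] / p^1 = 1·(1−p)/p = 100.000/79.924 = 1.2512
(1−p)/p = 1.2512/1 = 1.2512  ⇒  p = 1/(1 + 1.2512) = 0.4442
Bp-181: 44.4%, Bp-183: 55.6%.

44.4%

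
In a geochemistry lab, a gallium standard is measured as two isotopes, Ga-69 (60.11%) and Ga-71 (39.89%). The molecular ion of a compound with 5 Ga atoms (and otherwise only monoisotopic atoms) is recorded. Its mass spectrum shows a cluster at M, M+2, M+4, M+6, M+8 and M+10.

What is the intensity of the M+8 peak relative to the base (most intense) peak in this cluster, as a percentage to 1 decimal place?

22.0%

Binomial terms of (0.6011 + 0.3989)^5: M 0.0785, M+2 0.2604, M+4 0.3456, M+6 0.2293, M+8 0.0761, M+10 0.0101 → M+4 is the base peak.
P(M+4) = C(5,2) × 0.6011^3 × 0.3989^2 = 10 × 0.21719018 × 0.15912121 = 0.345596 (base)
P(M+8) = C(5,4) × 0.6011^1 × 0.3989^4 = 5 × 0.6011 × 0.02531956 = 0.076098
Relative intensity = 0.076098 / 0.345596 × 100 = 22.0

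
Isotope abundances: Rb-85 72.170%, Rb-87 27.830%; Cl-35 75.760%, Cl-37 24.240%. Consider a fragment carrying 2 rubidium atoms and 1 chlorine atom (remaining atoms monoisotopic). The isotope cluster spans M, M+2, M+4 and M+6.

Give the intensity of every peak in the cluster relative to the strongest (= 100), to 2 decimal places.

Rubidium pattern (n=2): 0.52085089 : 0.40169822 : 0.07745089
Chlorine pattern (n=1): 0.7576 : 0.2424
Convolve the two distributions (both contribute in 2-u steps):
  M: 0.52085089×0.7576 = 0.394597
  M+2: 0.52085089×0.2424 + 0.40169822×0.7576 = 0.430581
  M+4: 0.40169822×0.2424 + 0.07745089×0.7576 = 0.156048
  M+6: 0.07745089×0.2424 = 0.018774
Scale to base peak (0.430581) = 100: 91.64 : 100.00 : 36.24 : 4.36

91.64 : 100.00 : 36.24 : 4.36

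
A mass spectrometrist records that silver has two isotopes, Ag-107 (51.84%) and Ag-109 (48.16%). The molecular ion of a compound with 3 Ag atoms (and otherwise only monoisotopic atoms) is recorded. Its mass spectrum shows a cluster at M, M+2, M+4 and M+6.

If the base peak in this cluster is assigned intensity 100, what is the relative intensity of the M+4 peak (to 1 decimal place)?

92.9

(0.5184 + 0.4816)^3 gives M 0.1393, M+2 0.3883, M+4 0.3607, M+6 0.1117; the largest is M+2.
P(M+2) = C(3,1) × 0.5184^2 × 0.4816^1 = 3 × 0.26873856 × 0.4816 = 0.388273 (base)
P(M+4) = C(3,2) × 0.5184^1 × 0.4816^2 = 3 × 0.5184 × 0.23193856 = 0.360711
Relative intensity = 0.360711 / 0.388273 × 100 = 92.9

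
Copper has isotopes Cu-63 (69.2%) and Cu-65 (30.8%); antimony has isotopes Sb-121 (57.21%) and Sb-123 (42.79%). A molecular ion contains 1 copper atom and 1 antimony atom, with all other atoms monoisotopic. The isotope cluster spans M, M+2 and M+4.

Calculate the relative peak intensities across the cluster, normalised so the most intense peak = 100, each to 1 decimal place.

Copper pattern (n=1): 0.6920 : 0.3080
Antimony pattern (n=1): 0.5721 : 0.4279
Convolve the two distributions (both contribute in 2-u steps):
  M: 0.6920×0.5721 = 0.395893
  M+2: 0.6920×0.4279 + 0.3080×0.5721 = 0.472314
  M+4: 0.3080×0.4279 = 0.131793
Scale to base peak (0.472314) = 100: 83.8 : 100.0 : 27.9

83.8 : 100.0 : 27.9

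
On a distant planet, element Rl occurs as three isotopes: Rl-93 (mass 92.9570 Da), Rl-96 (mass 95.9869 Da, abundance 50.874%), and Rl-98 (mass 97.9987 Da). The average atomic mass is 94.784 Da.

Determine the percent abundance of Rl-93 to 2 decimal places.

43.46%

The remaining 49.126% is split between Rl-93 (fraction x) and Rl-98 (fraction 0.49126 − x).
Substituting: 92.9570x + 97.9987(0.49126 − x) = 45.951624494
(92.9570 − 97.9987)x = -2.191216868  ⇒  x = 0.43462, y = 0.05664
Rl-93: 43.46%, Rl-98: 5.66%.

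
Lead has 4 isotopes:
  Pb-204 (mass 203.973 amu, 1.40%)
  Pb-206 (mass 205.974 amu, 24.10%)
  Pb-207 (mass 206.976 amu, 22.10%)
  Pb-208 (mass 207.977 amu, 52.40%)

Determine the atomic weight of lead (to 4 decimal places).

207.2170 amu

Ar = Σ fᵢ·mᵢ = 0.0140 × 203.973 + 0.2410 × 205.974 + 0.2210 × 206.976 + 0.5240 × 207.977
= 2.85562 + 49.63973 + 45.74170 + 108.97995 = 207.21700 amu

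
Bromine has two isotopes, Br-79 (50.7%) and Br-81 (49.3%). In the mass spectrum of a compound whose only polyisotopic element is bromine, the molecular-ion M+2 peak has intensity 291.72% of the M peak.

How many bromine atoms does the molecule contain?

For n independent Br atoms, I(M+2)/I(M) = n · (abundance Br-81) / (abundance Br-79) = n · 0.493/0.507.
n = 2.9172 × 0.507/0.493 = 3.00 ≈ 3

3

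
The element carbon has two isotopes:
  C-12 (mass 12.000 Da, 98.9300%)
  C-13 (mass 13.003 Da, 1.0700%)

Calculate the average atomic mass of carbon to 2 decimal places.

12.01 Da

Weight each isotope mass by its fractional abundance: 0.989300 × 12.000 + 0.010700 × 13.003
= 11.8716 + 0.1391 = 12.0107 Da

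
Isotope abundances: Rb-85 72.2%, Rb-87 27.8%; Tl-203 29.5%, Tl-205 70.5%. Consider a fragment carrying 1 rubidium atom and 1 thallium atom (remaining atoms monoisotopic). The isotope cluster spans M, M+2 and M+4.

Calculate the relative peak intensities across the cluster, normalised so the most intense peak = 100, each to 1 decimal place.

Rubidium pattern (n=1): 0.7220 : 0.2780
Thallium pattern (n=1): 0.2950 : 0.7050
Convolve the two distributions (both contribute in 2-u steps):
  M: 0.7220×0.2950 = 0.212990
  M+2: 0.7220×0.7050 + 0.2780×0.2950 = 0.591020
  M+4: 0.2780×0.7050 = 0.195990
Scale to base peak (0.591020) = 100: 36.0 : 100.0 : 33.2

36.0 : 100.0 : 33.2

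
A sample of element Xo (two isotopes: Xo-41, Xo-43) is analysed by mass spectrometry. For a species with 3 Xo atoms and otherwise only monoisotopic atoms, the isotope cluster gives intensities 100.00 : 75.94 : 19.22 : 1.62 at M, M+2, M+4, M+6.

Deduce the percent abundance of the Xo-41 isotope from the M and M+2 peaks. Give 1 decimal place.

79.8%

Write p for the Xo-41 fraction. I(M+2)/I(M) = [C(3,1)·p^2·(1−p)] / p^3 = 3·(1−p)/p = 75.94/100.00 = 0.7594
(1−p)/p = 0.7594/3 = 0.2531  ⇒  p = 1/(1 + 0.2531) = 0.7980
Xo-41: 79.8%, Xo-43: 20.2%.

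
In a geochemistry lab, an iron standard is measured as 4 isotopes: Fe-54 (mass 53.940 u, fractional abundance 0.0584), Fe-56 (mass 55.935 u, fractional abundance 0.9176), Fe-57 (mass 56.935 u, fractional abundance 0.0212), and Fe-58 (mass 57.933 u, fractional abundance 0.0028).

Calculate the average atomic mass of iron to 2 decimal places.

Ar = Σ fᵢ·mᵢ = 0.0584 × 53.940 + 0.9176 × 55.935 + 0.0212 × 56.935 + 0.0028 × 57.933
= 3.1501 + 51.3260 + 1.2070 + 0.1622 = 55.8453 u

55.85 u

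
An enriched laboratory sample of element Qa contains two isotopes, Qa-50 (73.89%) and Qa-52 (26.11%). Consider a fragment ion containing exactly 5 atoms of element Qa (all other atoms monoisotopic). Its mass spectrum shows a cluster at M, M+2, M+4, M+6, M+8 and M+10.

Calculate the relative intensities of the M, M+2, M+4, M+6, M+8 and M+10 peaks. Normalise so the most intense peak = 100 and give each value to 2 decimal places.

56.60 : 100.00 : 70.67 : 24.97 : 4.41 : 0.31

The 5 Qa atoms are independent, so intensities follow the terms of (0.7389 + 0.2611)^5.
P(M) = 0.7389^5 = 0.220256
P(M+2) = 5 × 0.7389^4 × 0.2611^1 = 0.389152
P(M+4) = 10 × 0.7389^3 × 0.2611^2 = 0.275024
P(M+6) = 10 × 0.7389^2 × 0.2611^3 = 0.097183
P(M+8) = 5 × 0.7389^1 × 0.2611^4 = 0.017171
P(M+10) = 0.2611^5 = 0.001213
The M+2 peak is largest (0.389152); scaling to 100 gives 56.60 : 100.00 : 70.67 : 24.97 : 4.41 : 0.31.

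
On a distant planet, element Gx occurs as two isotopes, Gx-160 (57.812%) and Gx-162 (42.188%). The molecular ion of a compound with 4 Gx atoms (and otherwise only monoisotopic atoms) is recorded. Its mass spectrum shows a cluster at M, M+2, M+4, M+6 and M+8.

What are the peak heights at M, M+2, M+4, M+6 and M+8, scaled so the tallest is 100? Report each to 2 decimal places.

Expanding (0.57812 + 0.42188)^4:
P(M) = 0.57812^4 = 0.111705
P(M+2) = 4 × 0.57812^3 × 0.42188^1 = 0.326064
P(M+4) = 6 × 0.57812^2 × 0.42188^2 = 0.356915
P(M+6) = 4 × 0.57812^1 × 0.42188^3 = 0.173638
P(M+8) = 0.42188^4 = 0.031678
The M+4 peak is largest (0.356915); scaling to 100 gives 31.30 : 91.36 : 100.00 : 48.65 : 8.88.

31.30 : 91.36 : 100.00 : 48.65 : 8.88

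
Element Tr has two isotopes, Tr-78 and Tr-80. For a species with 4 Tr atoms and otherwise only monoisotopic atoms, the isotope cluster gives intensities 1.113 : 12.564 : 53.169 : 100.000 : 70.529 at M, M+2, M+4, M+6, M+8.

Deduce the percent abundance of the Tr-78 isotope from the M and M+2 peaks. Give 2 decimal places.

26.16%

If p is the fraction of Tr that is Tr-78, then I(M+2)/I(M) = [C(4,1)·p^3·(1−p)] / p^4 = 4·(1−p)/p = 12.564/1.113 = 11.2884
(1−p)/p = 11.2884/4 = 2.8221  ⇒  p = 1/(1 + 2.8221) = 0.2616
Tr-78: 26.16%, Tr-80: 73.84%.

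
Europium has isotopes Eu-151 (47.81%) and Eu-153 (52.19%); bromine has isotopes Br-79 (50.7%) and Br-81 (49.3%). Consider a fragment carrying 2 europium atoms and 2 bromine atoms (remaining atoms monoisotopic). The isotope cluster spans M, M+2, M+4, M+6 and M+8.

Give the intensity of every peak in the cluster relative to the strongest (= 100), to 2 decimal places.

Europium pattern (n=2): 0.22857961 : 0.49904078 : 0.27237961
Bromine pattern (n=2): 0.257049 : 0.499902 : 0.243049
Convolve the two distributions (both contribute in 2-u steps):
  M: 0.22857961×0.257049 = 0.058756
  M+2: 0.22857961×0.499902 + 0.49904078×0.257049 = 0.242545
  M+4: 0.22857961×0.243049 + 0.49904078×0.499902 + 0.27237961×0.257049 = 0.375042
  M+6: 0.49904078×0.243049 + 0.27237961×0.499902 = 0.257454
  M+8: 0.27237961×0.243049 = 0.066202
Scale to base peak (0.375042) = 100: 15.67 : 64.67 : 100.00 : 68.65 : 17.65

15.67 : 64.67 : 100.00 : 68.65 : 17.65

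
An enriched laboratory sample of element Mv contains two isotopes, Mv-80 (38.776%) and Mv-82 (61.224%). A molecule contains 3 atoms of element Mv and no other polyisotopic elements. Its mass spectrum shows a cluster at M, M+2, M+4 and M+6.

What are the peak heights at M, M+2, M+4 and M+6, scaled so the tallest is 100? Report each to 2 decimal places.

Expanding (0.38776 + 0.61224)^3:
P(M) = 0.38776^3 = 0.058303
P(M+2) = 3 × 0.38776^2 × 0.61224^1 = 0.276165
P(M+4) = 3 × 0.38776^1 × 0.61224^2 = 0.436041
P(M+6) = 0.61224^3 = 0.229491
The M+4 peak is largest (0.436041); scaling to 100 gives 13.37 : 63.33 : 100.00 : 52.63.

13.37 : 63.33 : 100.00 : 52.63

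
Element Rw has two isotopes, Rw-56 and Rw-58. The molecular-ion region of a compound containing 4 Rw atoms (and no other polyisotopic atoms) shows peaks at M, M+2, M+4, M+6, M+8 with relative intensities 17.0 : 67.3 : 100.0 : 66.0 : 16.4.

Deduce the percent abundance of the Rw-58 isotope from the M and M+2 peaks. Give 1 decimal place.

Let p = fractional abundance of Rw-56. I(M+2)/I(M) = [C(4,1)·p^3·(1−p)] / p^4 = 4·(1−p)/p = 67.3/17.0 = 3.9588
(1−p)/p = 3.9588/4 = 0.9897  ⇒  p = 1/(1 + 0.9897) = 0.5026
Rw-56: 50.3%, Rw-58: 49.7%.

49.7%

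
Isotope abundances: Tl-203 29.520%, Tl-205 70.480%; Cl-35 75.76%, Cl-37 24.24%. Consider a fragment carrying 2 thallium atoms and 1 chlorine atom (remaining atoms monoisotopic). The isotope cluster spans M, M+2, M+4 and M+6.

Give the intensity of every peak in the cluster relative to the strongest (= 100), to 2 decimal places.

13.83 : 70.49 : 100.00 : 25.23

Thallium pattern (n=2): 0.08714304 : 0.41611392 : 0.49674304
Chlorine pattern (n=1): 0.7576 : 0.2424
Convolve the two distributions (both contribute in 2-u steps):
  M: 0.08714304×0.7576 = 0.066020
  M+2: 0.08714304×0.2424 + 0.41611392×0.7576 = 0.336371
  M+4: 0.41611392×0.2424 + 0.49674304×0.7576 = 0.477199
  M+6: 0.49674304×0.2424 = 0.120411
Scale to base peak (0.477199) = 100: 13.83 : 70.49 : 100.00 : 25.23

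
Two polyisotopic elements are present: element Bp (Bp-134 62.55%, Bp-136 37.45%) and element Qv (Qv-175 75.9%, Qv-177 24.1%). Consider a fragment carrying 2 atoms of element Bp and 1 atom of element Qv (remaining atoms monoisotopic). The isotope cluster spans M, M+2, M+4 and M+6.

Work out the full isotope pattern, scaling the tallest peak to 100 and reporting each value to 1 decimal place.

Element Bp pattern (n=2): 0.39125025 : 0.4684995 : 0.14025025
Element Qv pattern (n=1): 0.7590 : 0.2410
Convolve the two distributions (both contribute in 2-u steps):
  M: 0.39125025×0.7590 = 0.296959
  M+2: 0.39125025×0.2410 + 0.4684995×0.7590 = 0.449882
  M+4: 0.4684995×0.2410 + 0.14025025×0.7590 = 0.219358
  M+6: 0.14025025×0.2410 = 0.033800
Scale to base peak (0.449882) = 100: 66.0 : 100.0 : 48.8 : 7.5

66.0 : 100.0 : 48.8 : 7.5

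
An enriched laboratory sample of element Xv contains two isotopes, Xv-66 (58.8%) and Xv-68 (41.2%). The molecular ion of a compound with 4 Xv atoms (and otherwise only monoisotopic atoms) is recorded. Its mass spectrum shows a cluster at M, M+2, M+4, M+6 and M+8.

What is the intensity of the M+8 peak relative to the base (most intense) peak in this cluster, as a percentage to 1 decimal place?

8.2%

Term probabilities: M 0.1195, M+2 0.3350, M+4 0.3521, M+6 0.1645, M+8 0.0288. Base peak = M+4.
P(M+4) = C(4,2) × 0.588^2 × 0.412^2 = 6 × 0.345744 × 0.169744 = 0.352128 (base)
P(M+8) = C(4,4) × 0.588^0 × 0.412^4 = 1 × 1.0000 × 0.02881303 = 0.028813
Relative intensity = 0.028813 / 0.352128 × 100 = 8.2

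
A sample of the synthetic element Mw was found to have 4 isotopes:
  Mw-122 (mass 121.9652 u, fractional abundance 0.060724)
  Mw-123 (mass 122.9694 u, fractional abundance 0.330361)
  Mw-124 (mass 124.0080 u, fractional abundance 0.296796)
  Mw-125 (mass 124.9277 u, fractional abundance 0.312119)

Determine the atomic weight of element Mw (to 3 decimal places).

Ar = Σ fᵢ·mᵢ = 0.060724 × 121.9652 + 0.330361 × 122.9694 + 0.296796 × 124.0080 + 0.312119 × 124.9277
= 7.40621 + 40.62429 + 36.80508 + 38.99231 = 123.82789 u

123.828 u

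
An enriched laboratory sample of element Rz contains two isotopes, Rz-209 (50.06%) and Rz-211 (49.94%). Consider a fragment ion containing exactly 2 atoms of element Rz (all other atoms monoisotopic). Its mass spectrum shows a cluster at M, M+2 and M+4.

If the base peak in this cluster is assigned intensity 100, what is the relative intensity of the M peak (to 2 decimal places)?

50.12

Binomial terms of (0.5006 + 0.4994)^2: M 0.2506, M+2 0.5000, M+4 0.2494 → M+2 is the base peak.
P(M+2) = C(2,1) × 0.5006^1 × 0.4994^1 = 2 × 0.5006 × 0.4994 = 0.499999 (base)
P(M) = C(2,0) × 0.5006^2 × 0.4994^0 = 1 × 0.25060036 × 1.0000 = 0.250600
Relative intensity = 0.250600 / 0.499999 × 100 = 50.12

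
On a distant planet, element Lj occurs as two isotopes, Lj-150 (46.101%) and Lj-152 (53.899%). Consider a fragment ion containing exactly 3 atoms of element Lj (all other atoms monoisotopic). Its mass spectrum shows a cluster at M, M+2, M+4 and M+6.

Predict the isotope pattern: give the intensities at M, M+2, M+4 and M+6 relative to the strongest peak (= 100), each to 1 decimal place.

24.4 : 85.5 : 100.0 : 39.0

Each Lj atom is independently Lj-150 (p = 0.46101) or Lj-152 (q = 0.53899); the cluster is the binomial expansion (p + q)^3.
P(M) = 0.46101^3 = 0.097979
P(M+2) = 3 × 0.46101^2 × 0.53899^1 = 0.343655
P(M+4) = 3 × 0.46101^1 × 0.53899^2 = 0.401784
P(M+6) = 0.53899^3 = 0.156582
The M+4 peak is largest (0.401784); scaling to 100 gives 24.4 : 85.5 : 100.0 : 39.0.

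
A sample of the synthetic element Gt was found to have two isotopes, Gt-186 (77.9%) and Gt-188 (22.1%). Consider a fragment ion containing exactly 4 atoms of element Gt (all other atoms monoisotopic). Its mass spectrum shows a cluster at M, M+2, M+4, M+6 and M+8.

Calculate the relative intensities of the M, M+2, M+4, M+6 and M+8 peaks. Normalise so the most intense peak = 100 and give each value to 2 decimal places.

88.12 : 100.00 : 42.55 : 8.05 : 0.57

The 4 Gt atoms are independent, so intensities follow the terms of (0.779 + 0.221)^4.
P(M) = 0.779^4 = 0.368256
P(M+2) = 4 × 0.779^3 × 0.221^1 = 0.417893
P(M+4) = 6 × 0.779^2 × 0.221^2 = 0.177832
P(M+6) = 4 × 0.779^1 × 0.221^3 = 0.033634
P(M+8) = 0.221^4 = 0.002385
The M+2 peak is largest (0.417893); scaling to 100 gives 88.12 : 100.00 : 42.55 : 8.05 : 0.57.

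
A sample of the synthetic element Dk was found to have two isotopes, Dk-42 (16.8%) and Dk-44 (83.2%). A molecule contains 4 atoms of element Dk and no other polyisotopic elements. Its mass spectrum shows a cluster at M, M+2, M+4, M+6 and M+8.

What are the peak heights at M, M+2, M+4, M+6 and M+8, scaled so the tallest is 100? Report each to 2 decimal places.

The 4 Dk atoms are independent, so intensities follow the terms of (0.168 + 0.832)^4.
P(M) = 0.168^4 = 0.000797
P(M+2) = 4 × 0.168^3 × 0.832^1 = 0.015780
P(M+4) = 6 × 0.168^2 × 0.832^2 = 0.117224
P(M+6) = 4 × 0.168^1 × 0.832^3 = 0.387025
P(M+8) = 0.832^4 = 0.479174
The M+8 peak is largest (0.479174); scaling to 100 gives 0.17 : 3.29 : 24.46 : 80.77 : 100.00.

0.17 : 3.29 : 24.46 : 80.77 : 100.00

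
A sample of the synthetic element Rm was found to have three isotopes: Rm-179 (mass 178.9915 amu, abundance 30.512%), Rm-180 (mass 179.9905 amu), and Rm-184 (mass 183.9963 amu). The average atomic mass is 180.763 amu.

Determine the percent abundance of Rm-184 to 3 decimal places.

26.894%

Let x and y be the fractions of Rm-180 and Rm-184. Then x + y = 1 − 0.30512 = 0.69488 and 179.9905x + 183.9963y = 180.763 − 0.30512×178.9915 = 126.14911352.
Substituting: 179.9905x + 183.9963(0.69488 − x) = 126.14911352
(179.9905 − 183.9963)x = -1.706235424  ⇒  x = 0.42594, y = 0.26894
Rm-180: 42.594%, Rm-184: 26.894%.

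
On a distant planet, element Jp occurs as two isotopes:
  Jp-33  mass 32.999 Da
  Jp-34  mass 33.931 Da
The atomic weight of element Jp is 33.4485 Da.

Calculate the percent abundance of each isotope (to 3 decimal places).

Jp-33: 51.770%, Jp-34: 48.230%

Writing the weighted mean with unknown fraction x of Jp-33:
32.999·x + 33.931·(1 − x) = 33.4485
(32.999 − 33.931)·x = 33.4485 − 33.931
x = -0.4825 / -0.932 = 0.51770 → 51.770% Jp-33, 48.230% Jp-34.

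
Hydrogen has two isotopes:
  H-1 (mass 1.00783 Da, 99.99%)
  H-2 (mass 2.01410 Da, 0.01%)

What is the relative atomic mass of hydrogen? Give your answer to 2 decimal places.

1.01 Da

Average mass = Σ (abundance × isotope mass) = 0.9999 × 1.00783 + 0.0001 × 2.01410
= 1.007729 + 0.000201 = 1.007930 Da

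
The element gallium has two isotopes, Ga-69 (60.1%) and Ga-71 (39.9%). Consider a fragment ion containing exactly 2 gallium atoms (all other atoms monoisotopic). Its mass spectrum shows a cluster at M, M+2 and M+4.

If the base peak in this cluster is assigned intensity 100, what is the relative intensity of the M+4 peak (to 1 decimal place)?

33.2

(0.601 + 0.399)^2 gives M 0.3612, M+2 0.4796, M+4 0.1592; the largest is M+2.
P(M+2) = C(2,1) × 0.601^1 × 0.399^1 = 2 × 0.6010 × 0.3990 = 0.479598 (base)
P(M+4) = C(2,2) × 0.601^0 × 0.399^2 = 1 × 1.0000 × 0.159201 = 0.159201
Relative intensity = 0.159201 / 0.479598 × 100 = 33.2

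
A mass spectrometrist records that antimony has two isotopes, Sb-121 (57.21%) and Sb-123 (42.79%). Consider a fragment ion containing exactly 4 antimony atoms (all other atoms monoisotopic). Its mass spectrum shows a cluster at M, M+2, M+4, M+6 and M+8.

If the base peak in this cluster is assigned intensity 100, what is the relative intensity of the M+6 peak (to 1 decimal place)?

49.9

(0.5721 + 0.4279)^4 gives M 0.1071, M+2 0.3205, M+4 0.3596, M+6 0.1793, M+8 0.0335; the largest is M+4.
P(M+4) = C(4,2) × 0.5721^2 × 0.4279^2 = 6 × 0.32729841 × 0.18309841 = 0.359567 (base)
P(M+6) = C(4,3) × 0.5721^1 × 0.4279^3 = 4 × 0.5721 × 0.07834781 = 0.179291
Relative intensity = 0.179291 / 0.359567 × 100 = 49.9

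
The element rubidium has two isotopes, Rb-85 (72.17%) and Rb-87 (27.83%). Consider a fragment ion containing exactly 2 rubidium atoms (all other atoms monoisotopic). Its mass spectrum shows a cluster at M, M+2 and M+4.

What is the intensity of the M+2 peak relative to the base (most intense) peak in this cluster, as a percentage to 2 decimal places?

Binomial terms of (0.7217 + 0.2783)^2: M 0.5209, M+2 0.4017, M+4 0.0775 → M is the base peak.
P(M) = C(2,0) × 0.7217^2 × 0.2783^0 = 1 × 0.52085089 × 1.0000 = 0.520851 (base)
P(M+2) = C(2,1) × 0.7217^1 × 0.2783^1 = 2 × 0.7217 × 0.2783 = 0.401698
Relative intensity = 0.401698 / 0.520851 × 100 = 77.12

77.12%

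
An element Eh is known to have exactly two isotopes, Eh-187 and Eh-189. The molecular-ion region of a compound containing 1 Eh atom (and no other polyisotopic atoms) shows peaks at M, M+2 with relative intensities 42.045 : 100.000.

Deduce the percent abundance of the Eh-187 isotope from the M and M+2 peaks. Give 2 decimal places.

29.60%

If p is the fraction of Eh that is Eh-187, then I(M+2)/I(M) = [C(1,1)·p^0·(1−p)] / p^1 = 1·(1−p)/p = 100.000/42.045 = 2.3784
(1−p)/p = 2.3784/1 = 2.3784  ⇒  p = 1/(1 + 2.3784) = 0.2960
Eh-187: 29.60%, Eh-189: 70.40%.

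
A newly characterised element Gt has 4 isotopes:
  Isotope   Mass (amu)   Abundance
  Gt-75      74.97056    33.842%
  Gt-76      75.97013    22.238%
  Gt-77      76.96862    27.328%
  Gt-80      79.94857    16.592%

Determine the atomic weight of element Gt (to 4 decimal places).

Ar = Σ fᵢ·mᵢ = 0.33842 × 74.97056 + 0.22238 × 75.97013 + 0.27328 × 76.96862 + 0.16592 × 79.94857
= 25.371537 + 16.894238 + 21.033984 + 13.265067 = 76.564826 amu

76.5648 amu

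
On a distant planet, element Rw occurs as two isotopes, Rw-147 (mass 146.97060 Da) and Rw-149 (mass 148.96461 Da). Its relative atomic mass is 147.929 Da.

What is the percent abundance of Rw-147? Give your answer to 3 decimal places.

Writing the weighted mean with unknown fraction x of Rw-147:
146.97060·x + 148.96461·(1 − x) = 147.929
(146.97060 − 148.96461)·x = 147.929 − 148.96461
x = -1.03561 / -1.99401 = 0.51936 → 51.936% Rw-147, 48.064% Rw-149.

51.936%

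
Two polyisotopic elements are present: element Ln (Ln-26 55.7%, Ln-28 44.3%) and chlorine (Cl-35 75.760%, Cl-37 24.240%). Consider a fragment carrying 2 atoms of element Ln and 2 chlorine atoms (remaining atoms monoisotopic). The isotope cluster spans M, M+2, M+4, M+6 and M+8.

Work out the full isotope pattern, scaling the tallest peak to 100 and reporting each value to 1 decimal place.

44.8 : 100.0 : 78.6 : 25.4 : 2.9

Element Ln pattern (n=2): 0.310249 : 0.493502 : 0.196249
Chlorine pattern (n=2): 0.57395776 : 0.36728448 : 0.05875776
Convolve the two distributions (both contribute in 2-u steps):
  M: 0.310249×0.57395776 = 0.178070
  M+2: 0.310249×0.36728448 + 0.493502×0.57395776 = 0.397199
  M+4: 0.310249×0.05875776 + 0.493502×0.36728448 + 0.196249×0.57395776 = 0.312124
  M+6: 0.493502×0.05875776 + 0.196249×0.36728448 = 0.101076
  M+8: 0.196249×0.05875776 = 0.011531
Scale to base peak (0.397199) = 100: 44.8 : 100.0 : 78.6 : 25.4 : 2.9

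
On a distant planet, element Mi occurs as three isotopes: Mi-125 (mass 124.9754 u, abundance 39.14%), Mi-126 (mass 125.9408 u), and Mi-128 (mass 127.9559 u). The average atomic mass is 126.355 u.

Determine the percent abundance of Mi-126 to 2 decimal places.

21.55%

Let x and y be the fractions of Mi-126 and Mi-128. Then x + y = 1 − 0.3914 = 0.6086 and 125.9408x + 127.9559y = 126.355 − 0.3914×124.9754 = 77.43962844.
Substituting: 125.9408x + 127.9559(0.6086 − x) = 77.43962844
(125.9408 − 127.9559)x = -0.4343323  ⇒  x = 0.21554, y = 0.39306
Mi-126: 21.55%, Mi-128: 39.31%.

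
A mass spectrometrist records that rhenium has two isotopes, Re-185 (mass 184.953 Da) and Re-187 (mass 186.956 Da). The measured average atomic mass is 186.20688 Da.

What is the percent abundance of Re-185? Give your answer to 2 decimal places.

Writing the weighted mean with unknown fraction x of Re-185:
184.953·x + 186.956·(1 − x) = 186.20688
(184.953 − 186.956)·x = 186.20688 − 186.956
x = -0.74912 / -2.003 = 0.37400 → 37.40% Re-185, 62.60% Re-187.

37.40%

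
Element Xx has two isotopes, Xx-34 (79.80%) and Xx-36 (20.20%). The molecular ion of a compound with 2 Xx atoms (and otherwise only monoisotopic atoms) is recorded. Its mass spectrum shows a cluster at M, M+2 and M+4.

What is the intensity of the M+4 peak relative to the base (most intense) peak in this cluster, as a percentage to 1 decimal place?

6.4%

Term probabilities: M 0.6368, M+2 0.3224, M+4 0.0408. Base peak = M.
P(M) = C(2,0) × 0.7980^2 × 0.2020^0 = 1 × 0.636804 × 1.0000 = 0.636804 (base)
P(M+4) = C(2,2) × 0.7980^0 × 0.2020^2 = 1 × 1.0000 × 0.040804 = 0.040804
Relative intensity = 0.040804 / 0.636804 × 100 = 6.4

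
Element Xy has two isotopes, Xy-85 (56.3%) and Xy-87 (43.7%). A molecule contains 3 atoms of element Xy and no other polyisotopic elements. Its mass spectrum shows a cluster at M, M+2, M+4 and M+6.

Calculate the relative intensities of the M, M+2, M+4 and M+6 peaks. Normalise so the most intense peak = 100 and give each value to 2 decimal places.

Each Xy atom is independently Xy-85 (p = 0.563) or Xy-87 (q = 0.437); the cluster is the binomial expansion (p + q)^3.
P(M) = 0.563^3 = 0.178454
P(M+2) = 3 × 0.563^2 × 0.437^1 = 0.415546
P(M+4) = 3 × 0.563^1 × 0.437^2 = 0.322547
P(M+6) = 0.437^3 = 0.083453
The M+2 peak is largest (0.415546); scaling to 100 gives 42.94 : 100.00 : 77.62 : 20.08.

42.94 : 100.00 : 77.62 : 20.08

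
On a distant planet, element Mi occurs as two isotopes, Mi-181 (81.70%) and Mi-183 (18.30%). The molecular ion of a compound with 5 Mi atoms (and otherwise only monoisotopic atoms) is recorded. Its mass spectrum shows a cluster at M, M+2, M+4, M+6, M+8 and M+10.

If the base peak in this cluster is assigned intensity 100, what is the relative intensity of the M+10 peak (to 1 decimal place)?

0.1

Binomial terms of (0.8170 + 0.1830)^5: M 0.3640, M+2 0.4077, M+4 0.1826, M+6 0.0409, M+8 0.0046, M+10 0.0002 → M+2 is the base peak.
P(M+2) = C(5,1) × 0.8170^4 × 0.1830^1 = 5 × 0.44554157 × 0.1830 = 0.407671 (base)
P(M+10) = C(5,5) × 0.8170^0 × 0.1830^5 = 1 × 1.0000 × 0.00020524 = 0.000205
Relative intensity = 0.000205 / 0.407671 × 100 = 0.1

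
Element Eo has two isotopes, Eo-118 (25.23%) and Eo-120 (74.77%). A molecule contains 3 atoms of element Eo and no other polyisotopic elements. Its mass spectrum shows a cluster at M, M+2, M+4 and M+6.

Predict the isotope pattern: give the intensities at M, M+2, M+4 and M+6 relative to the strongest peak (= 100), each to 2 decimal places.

3.80 : 33.74 : 100.00 : 98.78

Each Eo atom is independently Eo-118 (p = 0.2523) or Eo-120 (q = 0.7477); the cluster is the binomial expansion (p + q)^3.
P(M) = 0.2523^3 = 0.016060
P(M+2) = 3 × 0.2523^2 × 0.7477^1 = 0.142785
P(M+4) = 3 × 0.2523^1 × 0.7477^2 = 0.423149
P(M+6) = 0.7477^3 = 0.418006
The M+4 peak is largest (0.423149); scaling to 100 gives 3.80 : 33.74 : 100.00 : 98.78.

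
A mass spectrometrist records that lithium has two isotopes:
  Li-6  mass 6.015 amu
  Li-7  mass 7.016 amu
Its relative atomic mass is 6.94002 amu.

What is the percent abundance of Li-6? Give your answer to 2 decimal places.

7.59%

Writing the weighted mean with unknown fraction x of Li-6:
6.015·x + 7.016·(1 − x) = 6.94002
(6.015 − 7.016)·x = 6.94002 − 7.016
x = -0.07598 / -1.001 = 0.07590 → 7.59% Li-6, 92.41% Li-7.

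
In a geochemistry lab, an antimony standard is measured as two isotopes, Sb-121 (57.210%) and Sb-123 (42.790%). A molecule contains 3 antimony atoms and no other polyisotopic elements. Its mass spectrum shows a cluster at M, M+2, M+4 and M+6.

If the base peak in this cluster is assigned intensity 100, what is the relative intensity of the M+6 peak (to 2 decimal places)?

Term probabilities: M 0.1872, M+2 0.4202, M+4 0.3143, M+6 0.0783. Base peak = M+2.
P(M+2) = C(3,1) × 0.57210^2 × 0.42790^1 = 3 × 0.32729841 × 0.4279 = 0.420153 (base)
P(M+6) = C(3,3) × 0.57210^0 × 0.42790^3 = 1 × 1.0000 × 0.07834781 = 0.078348
Relative intensity = 0.078348 / 0.420153 × 100 = 18.65

18.65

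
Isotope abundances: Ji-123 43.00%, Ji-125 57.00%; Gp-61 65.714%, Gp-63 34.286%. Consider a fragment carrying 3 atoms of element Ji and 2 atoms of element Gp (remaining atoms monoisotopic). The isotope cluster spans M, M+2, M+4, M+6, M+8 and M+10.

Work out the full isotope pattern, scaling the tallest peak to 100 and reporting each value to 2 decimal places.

Element Ji pattern (n=3): 0.079507 : 0.316179 : 0.419121 : 0.185193
Element Gp pattern (n=2): 0.43183298 : 0.45061404 : 0.11755298
Convolve the two distributions (both contribute in 2-u steps):
  M: 0.079507×0.43183298 = 0.034334
  M+2: 0.079507×0.45061404 + 0.316179×0.43183298 = 0.172363
  M+4: 0.079507×0.11755298 + 0.316179×0.45061404 + 0.419121×0.43183298 = 0.332811
  M+6: 0.316179×0.11755298 + 0.419121×0.45061404 + 0.185193×0.43183298 = 0.306002
  M+8: 0.419121×0.11755298 + 0.185193×0.45061404 = 0.132719
  M+10: 0.185193×0.11755298 = 0.021770
Scale to base peak (0.332811) = 100: 10.32 : 51.79 : 100.00 : 91.94 : 39.88 : 6.54

10.32 : 51.79 : 100.00 : 91.94 : 39.88 : 6.54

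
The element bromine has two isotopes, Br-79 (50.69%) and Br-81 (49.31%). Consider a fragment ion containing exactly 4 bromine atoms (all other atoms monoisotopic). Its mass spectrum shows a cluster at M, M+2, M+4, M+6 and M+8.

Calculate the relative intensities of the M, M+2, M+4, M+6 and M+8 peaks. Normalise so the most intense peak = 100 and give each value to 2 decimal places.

Expanding (0.5069 + 0.4931)^4:
P(M) = 0.5069^4 = 0.066022
P(M+2) = 4 × 0.5069^3 × 0.4931^1 = 0.256899
P(M+4) = 6 × 0.5069^2 × 0.4931^2 = 0.374857
P(M+6) = 4 × 0.5069^1 × 0.4931^3 = 0.243101
P(M+8) = 0.4931^4 = 0.059121
The M+4 peak is largest (0.374857); scaling to 100 gives 17.61 : 68.53 : 100.00 : 64.85 : 15.77.

17.61 : 68.53 : 100.00 : 64.85 : 15.77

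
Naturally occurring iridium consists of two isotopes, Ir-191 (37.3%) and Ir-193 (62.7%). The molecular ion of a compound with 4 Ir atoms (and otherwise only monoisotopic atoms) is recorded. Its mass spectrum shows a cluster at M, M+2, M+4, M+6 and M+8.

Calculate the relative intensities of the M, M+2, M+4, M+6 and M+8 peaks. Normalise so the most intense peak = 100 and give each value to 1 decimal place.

Expanding (0.373 + 0.627)^4:
P(M) = 0.373^4 = 0.019357
P(M+2) = 4 × 0.373^3 × 0.627^1 = 0.130153
P(M+4) = 6 × 0.373^2 × 0.627^2 = 0.328174
P(M+6) = 4 × 0.373^1 × 0.627^3 = 0.367766
P(M+8) = 0.627^4 = 0.154550
The M+6 peak is largest (0.367766); scaling to 100 gives 5.3 : 35.4 : 89.2 : 100.0 : 42.0.

5.3 : 35.4 : 89.2 : 100.0 : 42.0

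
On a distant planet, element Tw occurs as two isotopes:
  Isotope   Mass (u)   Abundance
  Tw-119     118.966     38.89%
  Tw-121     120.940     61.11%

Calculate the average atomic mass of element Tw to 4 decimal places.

120.1723 u

Average mass = Σ (abundance × isotope mass) = 0.3889 × 118.966 + 0.6111 × 120.940
= 46.26588 + 73.90643 = 120.17231 u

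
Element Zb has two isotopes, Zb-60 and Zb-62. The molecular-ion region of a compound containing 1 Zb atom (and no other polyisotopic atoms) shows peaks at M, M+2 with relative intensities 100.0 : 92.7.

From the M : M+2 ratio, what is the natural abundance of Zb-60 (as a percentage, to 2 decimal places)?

51.89%

Let p = fractional abundance of Zb-60. I(M+2)/I(M) = [C(1,1)·p^0·(1−p)] / p^1 = 1·(1−p)/p = 92.7/100.0 = 0.9270
(1−p)/p = 0.9270/1 = 0.9270  ⇒  p = 1/(1 + 0.9270) = 0.5189
Zb-60: 51.89%, Zb-62: 48.11%.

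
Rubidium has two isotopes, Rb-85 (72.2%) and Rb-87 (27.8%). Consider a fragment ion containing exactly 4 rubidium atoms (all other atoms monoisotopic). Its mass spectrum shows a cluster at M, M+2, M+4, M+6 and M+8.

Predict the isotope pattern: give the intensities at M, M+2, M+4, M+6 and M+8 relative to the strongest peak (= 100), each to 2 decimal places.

64.93 : 100.00 : 57.76 : 14.83 : 1.43

Each Rb atom is independently Rb-85 (p = 0.722) or Rb-87 (q = 0.278); the cluster is the binomial expansion (p + q)^4.
P(M) = 0.722^4 = 0.271737
P(M+2) = 4 × 0.722^3 × 0.278^1 = 0.418520
P(M+4) = 6 × 0.722^2 × 0.278^2 = 0.241721
P(M+6) = 4 × 0.722^1 × 0.278^3 = 0.062049
P(M+8) = 0.278^4 = 0.005973
The M+2 peak is largest (0.418520); scaling to 100 gives 64.93 : 100.00 : 57.76 : 14.83 : 1.43.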